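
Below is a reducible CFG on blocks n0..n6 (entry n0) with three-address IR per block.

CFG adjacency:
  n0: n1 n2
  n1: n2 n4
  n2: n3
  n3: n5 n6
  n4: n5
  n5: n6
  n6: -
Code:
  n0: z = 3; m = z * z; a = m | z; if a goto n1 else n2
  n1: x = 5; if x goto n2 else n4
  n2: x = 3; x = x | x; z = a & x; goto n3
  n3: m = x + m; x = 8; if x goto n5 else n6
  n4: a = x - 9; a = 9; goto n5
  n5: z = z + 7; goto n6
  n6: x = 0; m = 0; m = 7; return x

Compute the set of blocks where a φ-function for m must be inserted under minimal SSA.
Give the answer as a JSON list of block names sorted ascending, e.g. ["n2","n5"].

Answer: ["n5", "n6"]

Working:
idom tree: n1←n0 n2←n0 n3←n2 n4←n1 n5←n0 n6←n0
Dom at joins:
  n2: preds {n0,n1}: {n0} ∩ {n0,n1} = {n0}; idom=n0
  n5: preds {n3,n4}: {n0,n2,n3} ∩ {n0,n1,n4} = {n0}; idom=n0
  n6: preds {n3,n5}: {n0,n2,n3} ∩ {n0,n5} = {n0}; idom=n0

DF walk-up:
  n2←n0: walk · to n0
  n2←n1: walk n1 to n0
  n5←n3: walk n3→n2 to n0
  n5←n4: walk n4→n1 to n0
  n6←n3: walk n3→n2 to n0
  n6←n5: walk n5 to n0
  n0: DF=∅
  n1: DF={n2,n5}
  n2: DF={n5,n6}
  n3: DF={n5,n6}
  n4: DF={n5}
  n5: DF={n6}
  n6: DF=∅

φ for m: defs {n0,n3,n6}
  DF⁺ = {n5,n6}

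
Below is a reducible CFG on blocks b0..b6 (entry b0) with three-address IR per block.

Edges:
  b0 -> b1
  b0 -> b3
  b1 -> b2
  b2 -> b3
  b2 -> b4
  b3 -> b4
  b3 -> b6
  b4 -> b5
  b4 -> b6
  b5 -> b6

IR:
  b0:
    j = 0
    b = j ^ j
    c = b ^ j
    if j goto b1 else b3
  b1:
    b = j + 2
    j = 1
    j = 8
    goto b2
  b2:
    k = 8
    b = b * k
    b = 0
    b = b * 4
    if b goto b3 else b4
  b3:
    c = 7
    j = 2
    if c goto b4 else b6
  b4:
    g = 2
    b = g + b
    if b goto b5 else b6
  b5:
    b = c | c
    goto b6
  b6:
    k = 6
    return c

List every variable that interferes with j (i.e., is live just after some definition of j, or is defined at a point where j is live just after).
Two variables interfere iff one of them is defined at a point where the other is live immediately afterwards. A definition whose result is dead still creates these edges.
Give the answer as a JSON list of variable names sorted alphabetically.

Answer: ["b", "c"]

Working:
def/use:
  b0: {b,c,j} / ∅
  b1: {b,j} / {j}
  b2: {b,k} / {b}
  b3: {c,j} / ∅
  b4: {b,g} / {b}
  b5: {b} / {c}
  b6: {k} / {c}

Liveness:
  b0 li=∅ lo={b,c,j}
  b1 li={c,j} lo={b,c}
  b2 li={b,c} lo={b,c}
  b3 li={b} lo={b,c}
  b4 li={b,c} lo={c}
  b5 li={c} lo={c}
  b6 li={c} lo=∅

Interfere edges:
  b↔{c,g,j,k}
  c↔{b,g,j,k}
  g↔{b,c}
  j↔{b,c}
  k↔{b,c}

N(j) = ["b", "c"]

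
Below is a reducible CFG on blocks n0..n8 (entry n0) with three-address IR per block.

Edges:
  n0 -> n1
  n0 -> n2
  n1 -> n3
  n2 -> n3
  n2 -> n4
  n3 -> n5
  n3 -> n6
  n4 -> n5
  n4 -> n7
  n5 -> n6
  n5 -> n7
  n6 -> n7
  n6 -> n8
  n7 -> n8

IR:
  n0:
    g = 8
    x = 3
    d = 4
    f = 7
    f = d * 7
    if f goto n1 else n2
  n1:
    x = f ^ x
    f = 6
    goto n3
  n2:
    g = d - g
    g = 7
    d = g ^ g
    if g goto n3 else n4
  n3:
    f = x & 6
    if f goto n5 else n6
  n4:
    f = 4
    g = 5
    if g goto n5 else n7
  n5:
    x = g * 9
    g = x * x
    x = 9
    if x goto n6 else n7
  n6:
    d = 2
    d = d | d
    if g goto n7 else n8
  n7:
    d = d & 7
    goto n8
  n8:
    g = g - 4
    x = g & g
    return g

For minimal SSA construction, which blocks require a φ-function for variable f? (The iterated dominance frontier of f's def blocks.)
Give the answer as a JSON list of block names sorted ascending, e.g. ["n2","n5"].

idom tree: n1←n0 n2←n0 n3←n0 n4←n2 n5←n0 n6←n0 n7←n0 n8←n0
Dom∩ at merges:
  n3: preds {n1,n2}: {n0,n1} ∩ {n0,n2} = {n0}; idom=n0
  n5: preds {n3,n4}: {n0,n3} ∩ {n0,n2,n4} = {n0}; idom=n0
  n6: preds {n3,n5}: {n0,n3} ∩ {n0,n5} = {n0}; idom=n0
  n7: preds {n4,n5,n6}: {n0,n2,n4} ∩ {n0,n5} ∩ {n0,n6} = {n0}; idom=n0
  n8: preds {n6,n7}: {n0,n6} ∩ {n0,n7} = {n0}; idom=n0

DF derivation:
  n3←n1: walk n1 to n0
  n3←n2: walk n2 to n0
  n5←n3: walk n3 to n0
  n5←n4: walk n4→n2 to n0
  n6←n3: walk n3 to n0
  n6←n5: walk n5 to n0
  n7←n4: walk n4→n2 to n0
  n7←n5: walk n5 to n0
  n7←n6: walk n6 to n0
  n8←n6: walk n6 to n0
  n8←n7: walk n7 to n0
  DF(n0)=∅
  DF(n1)={n3}
  DF(n2)={n3,n5,n7}
  DF(n3)={n5,n6}
  DF(n4)={n5,n7}
  DF(n5)={n6,n7}
  DF(n6)={n7,n8}
  DF(n7)={n8}
  DF(n8)=∅

φ for f: defs {n0,n1,n3,n4}
  DF⁺ = {n3,n5,n6,n7,n8}

Answer: ["n3", "n5", "n6", "n7", "n8"]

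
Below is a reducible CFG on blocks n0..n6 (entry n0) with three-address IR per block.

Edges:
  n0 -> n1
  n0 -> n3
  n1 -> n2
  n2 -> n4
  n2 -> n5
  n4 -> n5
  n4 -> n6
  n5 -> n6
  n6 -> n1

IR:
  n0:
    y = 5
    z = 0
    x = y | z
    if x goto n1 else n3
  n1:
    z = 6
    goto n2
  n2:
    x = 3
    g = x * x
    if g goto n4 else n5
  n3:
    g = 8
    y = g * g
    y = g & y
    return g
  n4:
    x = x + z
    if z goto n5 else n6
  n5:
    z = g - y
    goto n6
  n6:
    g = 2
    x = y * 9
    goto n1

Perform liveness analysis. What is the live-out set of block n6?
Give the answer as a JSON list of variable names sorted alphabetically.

Per-block:
  n0 def {x,y,z} use ∅
  n1 def {z} use ∅
  n2 def {g,x} use ∅
  n3 def {g,y} use ∅
  n4 def {x} use {x,z}
  n5 def {z} use {g,y}
  n6 def {g,x} use {y}

Live sets:
  live n0: ∅→{y}
  live n1: {y}→{y,z}
  live n2: {y,z}→{g,x,y,z}
  live n3: ∅→∅
  live n4: {g,x,y,z}→{g,y}
  live n5: {g,y}→{y}
  live n6: {y}→{y}

live-out(n6) = ["y"]

Answer: ["y"]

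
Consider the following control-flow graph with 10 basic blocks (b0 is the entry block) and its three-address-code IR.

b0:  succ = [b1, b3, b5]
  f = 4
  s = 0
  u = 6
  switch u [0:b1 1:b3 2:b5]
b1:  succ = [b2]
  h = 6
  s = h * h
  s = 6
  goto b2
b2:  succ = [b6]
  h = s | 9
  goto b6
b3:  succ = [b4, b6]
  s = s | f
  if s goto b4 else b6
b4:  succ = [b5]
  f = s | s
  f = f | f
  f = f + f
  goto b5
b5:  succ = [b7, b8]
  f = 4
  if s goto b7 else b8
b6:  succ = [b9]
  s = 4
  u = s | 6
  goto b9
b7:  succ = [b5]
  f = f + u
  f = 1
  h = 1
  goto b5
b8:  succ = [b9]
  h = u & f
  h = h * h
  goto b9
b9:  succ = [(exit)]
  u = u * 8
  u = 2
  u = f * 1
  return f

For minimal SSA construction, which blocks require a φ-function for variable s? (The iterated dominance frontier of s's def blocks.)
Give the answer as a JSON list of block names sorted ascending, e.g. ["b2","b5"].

idom tree: b1←b0 b2←b1 b3←b0 b4←b3 b5←b0 b6←b0 b7←b5 b8←b5 b9←b0
Dom at joins:
  b5: preds {b0,b4,b7}: {b0} ∩ {b0,b3,b4} ∩ {b0,b5,b7} = {b0}; idom=b0
  b6: preds {b2,b3}: {b0,b1,b2} ∩ {b0,b3} = {b0}; idom=b0
  b9: preds {b6,b8}: {b0,b6} ∩ {b0,b5,b8} = {b0}; idom=b0

Frontier:
  b5←b0: walk · to b0
  b5←b4: walk b4→b3 to b0
  b5←b7: walk b7→b5 to b0
  b6←b2: walk b2→b1 to b0
  b6←b3: walk b3 to b0
  b9←b6: walk b6 to b0
  b9←b8: walk b8→b5 to b0
  b0: DF=∅
  b1: DF={b6}
  b2: DF={b6}
  b3: DF={b5,b6}
  b4: DF={b5}
  b5: DF={b5,b9}
  b6: DF={b9}
  b7: DF={b5}
  b8: DF={b9}
  b9: DF=∅

φ for s: defs {b0,b1,b3,b6}
  DF⁺ = {b5,b6,b9}

Answer: ["b5", "b6", "b9"]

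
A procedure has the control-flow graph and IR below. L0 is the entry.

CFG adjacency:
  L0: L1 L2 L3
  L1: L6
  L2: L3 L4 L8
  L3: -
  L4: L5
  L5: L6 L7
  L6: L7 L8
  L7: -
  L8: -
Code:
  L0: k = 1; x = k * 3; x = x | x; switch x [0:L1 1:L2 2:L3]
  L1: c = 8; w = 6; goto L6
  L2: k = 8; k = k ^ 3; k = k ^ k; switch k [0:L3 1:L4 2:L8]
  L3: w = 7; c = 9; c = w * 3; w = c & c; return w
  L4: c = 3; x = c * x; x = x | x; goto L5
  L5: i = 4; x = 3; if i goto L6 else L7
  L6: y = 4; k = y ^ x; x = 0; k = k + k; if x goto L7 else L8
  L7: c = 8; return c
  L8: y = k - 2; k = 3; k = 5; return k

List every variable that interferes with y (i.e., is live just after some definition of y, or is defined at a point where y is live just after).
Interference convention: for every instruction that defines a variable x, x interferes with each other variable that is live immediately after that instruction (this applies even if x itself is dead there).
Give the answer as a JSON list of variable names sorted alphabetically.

Answer: ["x"]

Derivation:
def/use:
  L0: {k,x} / ∅
  L1: {c,w} / ∅
  L2: {k} / ∅
  L3: {c,w} / ∅
  L4: {c,x} / {x}
  L5: {i,x} / ∅
  L6: {k,x,y} / {x}
  L7: {c} / ∅
  L8: {k,y} / {k}

Backward fixpoint:
  L0 li=∅ lo={x}
  L1 li={x} lo={x}
  L2 li={x} lo={k,x}
  L3 li=∅ lo=∅
  L4 li={x} lo=∅
  L5 li=∅ lo={x}
  L6 li={x} lo={k}
  L7 li=∅ lo=∅
  L8 li={k} lo=∅

Interference:
  c↔{w,x}
  i↔{x}
  k↔{x}
  w↔{c,x}
  x↔{c,i,k,w,y}
  y↔{x}

N(y) = ["x"]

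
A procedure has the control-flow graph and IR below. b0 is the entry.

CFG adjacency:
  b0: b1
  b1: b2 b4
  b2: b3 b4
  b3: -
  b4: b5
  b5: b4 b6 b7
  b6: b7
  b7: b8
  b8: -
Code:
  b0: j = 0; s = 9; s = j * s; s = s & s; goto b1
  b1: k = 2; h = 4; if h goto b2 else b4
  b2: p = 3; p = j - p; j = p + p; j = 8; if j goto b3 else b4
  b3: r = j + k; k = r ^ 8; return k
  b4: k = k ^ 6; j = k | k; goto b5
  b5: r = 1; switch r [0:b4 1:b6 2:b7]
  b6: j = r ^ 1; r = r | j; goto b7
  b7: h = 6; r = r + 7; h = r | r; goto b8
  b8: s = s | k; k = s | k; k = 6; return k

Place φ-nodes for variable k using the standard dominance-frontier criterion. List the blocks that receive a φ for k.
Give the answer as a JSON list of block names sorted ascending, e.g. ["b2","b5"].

Answer: ["b4"]

Analysis:
idom tree: b1←b0 b2←b1 b3←b2 b4←b1 b5←b4 b6←b5 b7←b5 b8←b7
Join-block Dom:
  b4: preds {b1,b2,b5}: {b0,b1} ∩ {b0,b1,b2} ∩ {b0,b1,b4,b5} = {b0,b1}; idom=b1
  b7: preds {b5,b6}: {b0,b1,b4,b5} ∩ {b0,b1,b4,b5,b6} = {b0,b1,b4,b5}; idom=b5

Frontier:
  b4←b1: walk · to b1
  b4←b2: walk b2 to b1
  b4←b5: walk b5→b4 to b1
  b7←b5: walk · to b5
  b7←b6: walk b6 to b5
  DF(b0)=∅
  DF(b1)=∅
  DF(b2)={b4}
  DF(b3)=∅
  DF(b4)={b4}
  DF(b5)={b4}
  DF(b6)={b7}
  DF(b7)=∅
  DF(b8)=∅

φ for k: defs {b1,b3,b4,b8}
  DF⁺ = {b4}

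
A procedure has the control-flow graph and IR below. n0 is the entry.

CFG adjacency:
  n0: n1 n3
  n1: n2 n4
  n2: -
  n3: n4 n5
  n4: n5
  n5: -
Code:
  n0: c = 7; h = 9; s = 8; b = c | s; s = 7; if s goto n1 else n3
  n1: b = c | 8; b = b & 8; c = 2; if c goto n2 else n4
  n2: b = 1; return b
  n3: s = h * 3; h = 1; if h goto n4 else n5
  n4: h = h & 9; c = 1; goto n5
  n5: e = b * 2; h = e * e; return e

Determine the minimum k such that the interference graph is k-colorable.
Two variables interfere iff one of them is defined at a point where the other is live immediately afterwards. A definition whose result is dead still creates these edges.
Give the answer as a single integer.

Answer: 4

Derivation:
Per-block:
  n0: {b,c,h,s} / ∅
  n1: {b,c} / {c}
  n2: {b} / ∅
  n3: {h,s} / {h}
  n4: {c,h} / {h}
  n5: {e,h} / {b}

Backward fixpoint:
  n0 li=∅ lo={b,c,h}
  n1 li={c,h} lo={b,h}
  n2 li=∅ lo=∅
  n3 li={b,h} lo={b,h}
  n4 li={b,h} lo={b}
  n5 li={b} lo=∅

Conflict graph:
  b: {c,h,s}
  c: {b,h,s}
  e: {h}
  h: {b,c,e,s}
  s: {b,c,h}

Chromatic number:
  {b,c,h,s} pairwise interfere (4-clique) ⇒ χ ≥ 4
  4-colouring: r0={h}  r1={b,e}  r2={c}  r3={s}
  χ = 4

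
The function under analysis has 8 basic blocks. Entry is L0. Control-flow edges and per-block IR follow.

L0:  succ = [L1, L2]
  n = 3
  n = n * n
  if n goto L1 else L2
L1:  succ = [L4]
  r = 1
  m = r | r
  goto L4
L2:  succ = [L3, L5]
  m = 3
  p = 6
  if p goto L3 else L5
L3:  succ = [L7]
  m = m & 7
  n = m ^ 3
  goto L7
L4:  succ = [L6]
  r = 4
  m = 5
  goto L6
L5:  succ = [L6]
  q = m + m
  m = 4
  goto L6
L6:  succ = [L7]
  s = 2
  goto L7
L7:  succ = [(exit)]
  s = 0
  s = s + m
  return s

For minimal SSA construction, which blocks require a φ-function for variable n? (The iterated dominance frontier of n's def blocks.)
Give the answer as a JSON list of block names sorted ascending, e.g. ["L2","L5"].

idom tree: L1←L0 L2←L0 L3←L2 L4←L1 L5←L2 L6←L0 L7←L0
Dom at joins:
  L6: preds {L4,L5}: {L0,L1,L4} ∩ {L0,L2,L5} = {L0}; idom=L0
  L7: preds {L3,L6}: {L0,L2,L3} ∩ {L0,L6} = {L0}; idom=L0

DF derivation:
  join L6 pred L4: L4→L1 stop@L0
  join L6 pred L5: L5→L2 stop@L0
  join L7 pred L3: L3→L2 stop@L0
  join L7 pred L6: L6 stop@L0
  L0 → ∅
  L1 → {L6}
  L2 → {L6,L7}
  L3 → {L7}
  L4 → {L6}
  L5 → {L6}
  L6 → {L7}
  L7 → ∅

φ for n: defs {L0,L3}
  DF⁺ = {L7}

Answer: ["L7"]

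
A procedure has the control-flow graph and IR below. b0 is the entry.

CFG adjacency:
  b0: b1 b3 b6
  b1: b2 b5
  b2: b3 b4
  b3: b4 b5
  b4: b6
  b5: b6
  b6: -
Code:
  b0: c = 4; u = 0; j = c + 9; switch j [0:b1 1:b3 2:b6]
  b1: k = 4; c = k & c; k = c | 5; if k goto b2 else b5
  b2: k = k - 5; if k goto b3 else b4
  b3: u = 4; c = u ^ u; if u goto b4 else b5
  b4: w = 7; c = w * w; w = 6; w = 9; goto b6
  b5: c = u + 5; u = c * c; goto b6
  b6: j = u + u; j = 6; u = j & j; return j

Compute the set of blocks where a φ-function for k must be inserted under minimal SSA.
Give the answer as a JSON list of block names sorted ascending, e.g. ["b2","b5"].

Answer: ["b3", "b4", "b5", "b6"]

Analysis:
idom tree: b1←b0 b2←b1 b3←b0 b4←b0 b5←b0 b6←b0
Join-block Dom:
  b3: preds {b0,b2}: {b0} ∩ {b0,b1,b2} = {b0}; idom=b0
  b4: preds {b2,b3}: {b0,b1,b2} ∩ {b0,b3} = {b0}; idom=b0
  b5: preds {b1,b3}: {b0,b1} ∩ {b0,b3} = {b0}; idom=b0
  b6: preds {b0,b4,b5}: {b0} ∩ {b0,b4} ∩ {b0,b5} = {b0}; idom=b0

DF derivation:
  join b3 pred b0: · stop@b0
  join b3 pred b2: b2→b1 stop@b0
  join b4 pred b2: b2→b1 stop@b0
  join b4 pred b3: b3 stop@b0
  join b5 pred b1: b1 stop@b0
  join b5 pred b3: b3 stop@b0
  join b6 pred b0: · stop@b0
  join b6 pred b4: b4 stop@b0
  join b6 pred b5: b5 stop@b0
  b0 → ∅
  b1 → {b3,b4,b5}
  b2 → {b3,b4}
  b3 → {b4,b5}
  b4 → {b6}
  b5 → {b6}
  b6 → ∅

φ for k: defs {b1,b2}
  DF⁺ = {b3,b4,b5,b6}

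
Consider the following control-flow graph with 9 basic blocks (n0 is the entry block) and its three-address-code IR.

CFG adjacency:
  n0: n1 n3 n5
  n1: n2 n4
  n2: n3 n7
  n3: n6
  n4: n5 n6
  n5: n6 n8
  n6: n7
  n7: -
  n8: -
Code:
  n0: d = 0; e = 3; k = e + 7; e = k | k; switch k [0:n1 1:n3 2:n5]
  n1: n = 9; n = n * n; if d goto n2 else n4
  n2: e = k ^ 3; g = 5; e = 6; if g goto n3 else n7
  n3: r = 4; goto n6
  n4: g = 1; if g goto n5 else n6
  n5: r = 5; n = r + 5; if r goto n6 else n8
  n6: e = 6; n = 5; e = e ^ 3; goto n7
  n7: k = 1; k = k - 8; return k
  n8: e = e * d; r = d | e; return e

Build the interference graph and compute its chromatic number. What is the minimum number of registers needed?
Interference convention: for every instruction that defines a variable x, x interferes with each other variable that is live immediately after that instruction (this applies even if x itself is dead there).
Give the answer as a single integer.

Answer: 4

Working:
Block summaries:
  n0 def {d,e,k} use ∅
  n1 def {n} use {d}
  n2 def {e,g} use {k}
  n3 def {r} use ∅
  n4 def {g} use ∅
  n5 def {n,r} use ∅
  n6 def {e,n} use ∅
  n7 def {k} use ∅
  n8 def {e,r} use {d,e}

Live sets:
  n0: in=∅ out={d,e,k}
  n1: in={d,e,k} out={d,e,k}
  n2: in={k} out=∅
  n3: in=∅ out=∅
  n4: in={d,e} out={d,e}
  n5: in={d,e} out={d,e}
  n6: in=∅ out=∅
  n7: in=∅ out=∅
  n8: in={d,e} out=∅

Interfere edges:
  d: {e,g,k,n,r}
  e: {d,g,k,n,r}
  g: {d,e}
  k: {d,e,n}
  n: {d,e,k,r}
  r: {d,e,n}

Chromatic number:
  lower bound: {d,e,k,n} mutually conflict ⇒ χ ≥ 4
  4-colouring: r0={d}  r1={e}  r2={g,n}  r3={k,r}
  χ = 4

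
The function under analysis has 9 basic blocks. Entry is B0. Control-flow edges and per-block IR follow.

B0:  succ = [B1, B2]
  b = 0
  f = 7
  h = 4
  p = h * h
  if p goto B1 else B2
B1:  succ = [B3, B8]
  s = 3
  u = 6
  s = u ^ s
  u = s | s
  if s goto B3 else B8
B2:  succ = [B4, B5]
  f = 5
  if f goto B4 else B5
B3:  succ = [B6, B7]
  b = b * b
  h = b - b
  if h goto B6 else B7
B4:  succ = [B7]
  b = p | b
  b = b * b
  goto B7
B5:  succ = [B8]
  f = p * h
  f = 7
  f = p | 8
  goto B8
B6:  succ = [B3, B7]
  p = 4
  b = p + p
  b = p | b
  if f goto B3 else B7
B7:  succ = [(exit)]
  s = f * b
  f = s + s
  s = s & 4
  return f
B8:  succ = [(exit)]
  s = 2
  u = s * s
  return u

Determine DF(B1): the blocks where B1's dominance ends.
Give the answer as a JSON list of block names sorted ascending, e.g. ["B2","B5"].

idom tree: B1←B0 B2←B0 B3←B1 B4←B2 B5←B2 B6←B3 B7←B0 B8←B0
Dom at joins:
  B3: preds {B1,B6}: {B0,B1} ∩ {B0,B1,B3,B6} = {B0,B1}; idom=B1
  B7: preds {B3,B4,B6}: {B0,B1,B3} ∩ {B0,B2,B4} ∩ {B0,B1,B3,B6} = {B0}; idom=B0
  B8: preds {B1,B5}: {B0,B1} ∩ {B0,B2,B5} = {B0}; idom=B0

DF derivation:
  join B3 pred B1: · stop@B1
  join B3 pred B6: B6→B3 stop@B1
  join B7 pred B3: B3→B1 stop@B0
  join B7 pred B4: B4→B2 stop@B0
  join B7 pred B6: B6→B3→B1 stop@B0
  join B8 pred B1: B1 stop@B0
  join B8 pred B5: B5→B2 stop@B0
  DF(B0)=∅
  DF(B1)={B7,B8}
  DF(B2)={B7,B8}
  DF(B3)={B3,B7}
  DF(B4)={B7}
  DF(B5)={B8}
  DF(B6)={B3,B7}
  DF(B7)=∅
  DF(B8)=∅

DF(B1) = ["B7", "B8"]

Answer: ["B7", "B8"]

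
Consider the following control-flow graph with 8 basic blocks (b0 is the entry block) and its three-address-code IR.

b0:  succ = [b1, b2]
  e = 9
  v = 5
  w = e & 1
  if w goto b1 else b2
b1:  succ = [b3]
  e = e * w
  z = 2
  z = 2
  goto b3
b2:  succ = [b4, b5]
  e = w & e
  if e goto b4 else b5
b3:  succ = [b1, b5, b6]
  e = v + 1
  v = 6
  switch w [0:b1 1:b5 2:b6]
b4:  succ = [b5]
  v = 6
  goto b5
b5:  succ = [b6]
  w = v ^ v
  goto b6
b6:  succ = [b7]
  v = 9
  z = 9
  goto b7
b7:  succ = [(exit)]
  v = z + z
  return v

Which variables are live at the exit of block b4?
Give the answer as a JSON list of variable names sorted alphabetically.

Answer: ["v"]

Working:
def/use:
  b0 def {e,v,w} use ∅
  b1 def {e,z} use {e,w}
  b2 def {e} use {e,w}
  b3 def {e,v} use {v,w}
  b4 def {v} use ∅
  b5 def {w} use {v}
  b6 def {v,z} use ∅
  b7 def {v} use {z}

Backward fixpoint:
  b0 li=∅ lo={e,v,w}
  b1 li={e,v,w} lo={v,w}
  b2 li={e,v,w} lo={v}
  b3 li={v,w} lo={e,v,w}
  b4 li=∅ lo={v}
  b5 li={v} lo=∅
  b6 li=∅ lo={z}
  b7 li={z} lo=∅

live-out(b4) = ["v"]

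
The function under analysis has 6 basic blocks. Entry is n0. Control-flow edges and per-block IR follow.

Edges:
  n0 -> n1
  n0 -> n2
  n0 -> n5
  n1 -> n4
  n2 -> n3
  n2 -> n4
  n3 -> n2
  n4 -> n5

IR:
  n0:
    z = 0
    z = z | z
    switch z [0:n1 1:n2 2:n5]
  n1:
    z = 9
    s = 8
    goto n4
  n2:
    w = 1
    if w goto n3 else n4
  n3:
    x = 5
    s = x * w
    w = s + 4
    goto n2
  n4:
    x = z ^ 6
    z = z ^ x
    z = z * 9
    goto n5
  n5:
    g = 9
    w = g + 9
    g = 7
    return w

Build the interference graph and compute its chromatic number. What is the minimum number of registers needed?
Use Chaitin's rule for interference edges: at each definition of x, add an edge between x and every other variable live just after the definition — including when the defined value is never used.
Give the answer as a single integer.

Per-block:
  n0: {z} / ∅
  n1: {s,z} / ∅
  n2: {w} / ∅
  n3: {s,w,x} / {w}
  n4: {x,z} / {z}
  n5: {g,w} / ∅

Liveness:
  live n0: ∅→{z}
  live n1: ∅→{z}
  live n2: {z}→{w,z}
  live n3: {w,z}→{z}
  live n4: {z}→∅
  live n5: ∅→∅

Interfere edges:
  g↔{w}
  s↔{z}
  w↔{g,x,z}
  x↔{w,z}
  z↔{s,w,x}

Registers:
  lower bound: {w,x,z} mutually conflict ⇒ χ ≥ 3
  assign g→c1 s→c0 w→c0 x→c2 z→c1 — no edge inside a register ⇒ χ ≤ 3
  χ = 3

Answer: 3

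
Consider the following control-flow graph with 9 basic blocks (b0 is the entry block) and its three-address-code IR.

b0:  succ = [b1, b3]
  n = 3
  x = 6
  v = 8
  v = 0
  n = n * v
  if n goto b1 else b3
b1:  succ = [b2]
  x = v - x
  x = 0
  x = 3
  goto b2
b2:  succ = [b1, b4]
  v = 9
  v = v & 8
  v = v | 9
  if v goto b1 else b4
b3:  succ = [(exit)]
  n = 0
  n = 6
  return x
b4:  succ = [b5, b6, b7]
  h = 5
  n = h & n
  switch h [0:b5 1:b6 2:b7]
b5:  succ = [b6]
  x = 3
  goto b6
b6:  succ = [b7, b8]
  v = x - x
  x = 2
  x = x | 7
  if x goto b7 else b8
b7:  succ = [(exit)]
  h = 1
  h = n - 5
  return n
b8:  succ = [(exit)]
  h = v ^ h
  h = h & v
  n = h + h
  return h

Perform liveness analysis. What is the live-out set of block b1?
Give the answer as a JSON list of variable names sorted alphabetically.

def/use:
  b0 def {n,v,x} use ∅
  b1 def {x} use {v,x}
  b2 def {v} use ∅
  b3 def {n} use {x}
  b4 def {h,n} use {n}
  b5 def {x} use ∅
  b6 def {v,x} use {x}
  b7 def {h} use {n}
  b8 def {h,n} use {h,v}

Live sets:
  b0: in=∅ out={n,v,x}
  b1: in={n,v,x} out={n,x}
  b2: in={n,x} out={n,v,x}
  b3: in={x} out=∅
  b4: in={n,x} out={h,n,x}
  b5: in={h,n} out={h,n,x}
  b6: in={h,n,x} out={h,n,v}
  b7: in={n} out=∅
  b8: in={h,v} out=∅

live-out(b1) = ["n", "x"]

Answer: ["n", "x"]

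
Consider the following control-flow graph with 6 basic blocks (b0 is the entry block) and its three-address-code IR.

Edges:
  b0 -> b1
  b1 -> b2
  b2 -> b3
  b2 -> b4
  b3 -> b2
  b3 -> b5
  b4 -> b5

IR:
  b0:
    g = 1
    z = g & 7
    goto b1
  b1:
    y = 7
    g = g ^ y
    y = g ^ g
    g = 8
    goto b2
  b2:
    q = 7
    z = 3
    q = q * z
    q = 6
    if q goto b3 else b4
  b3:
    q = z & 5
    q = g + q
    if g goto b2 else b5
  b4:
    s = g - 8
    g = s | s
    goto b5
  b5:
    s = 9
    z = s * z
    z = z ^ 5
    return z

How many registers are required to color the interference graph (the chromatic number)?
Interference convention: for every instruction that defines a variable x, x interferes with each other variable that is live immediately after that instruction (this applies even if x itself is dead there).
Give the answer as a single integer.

Answer: 3

Derivation:
def/use:
  b0: {g,z} / ∅
  b1: {g,y} / {g}
  b2: {q,z} / ∅
  b3: {q} / {g,z}
  b4: {g,s} / {g}
  b5: {s,z} / {z}

Liveness:
  b0 li=∅ lo={g}
  b1 li={g} lo={g}
  b2 li={g} lo={g,z}
  b3 li={g,z} lo={g,z}
  b4 li={g,z} lo={z}
  b5 li={z} lo=∅

Interference:
  g↔{q,y,z}
  q↔{g,z}
  s↔{z}
  y↔{g}
  z↔{g,q,s}

Colouring:
  clique {g,q,z} ⇒ need ≥ 3
  3-colouring: R0={g,s}  R1={y,z}  R2={q}
  χ = 3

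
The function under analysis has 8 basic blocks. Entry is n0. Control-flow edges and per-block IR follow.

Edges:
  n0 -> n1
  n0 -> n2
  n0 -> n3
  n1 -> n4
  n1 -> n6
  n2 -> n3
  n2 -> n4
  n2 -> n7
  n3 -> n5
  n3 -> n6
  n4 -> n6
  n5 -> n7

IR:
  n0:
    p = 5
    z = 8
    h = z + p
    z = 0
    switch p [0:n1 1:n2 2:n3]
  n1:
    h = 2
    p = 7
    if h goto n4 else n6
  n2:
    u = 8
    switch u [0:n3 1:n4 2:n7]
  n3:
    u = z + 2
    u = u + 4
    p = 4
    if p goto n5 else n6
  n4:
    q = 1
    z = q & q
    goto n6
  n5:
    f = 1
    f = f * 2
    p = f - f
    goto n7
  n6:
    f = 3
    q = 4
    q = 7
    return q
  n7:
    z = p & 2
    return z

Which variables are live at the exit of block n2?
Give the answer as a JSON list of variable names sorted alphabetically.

Answer: ["p", "z"]

Analysis:
Per-block:
  n0: {h,p,z} / ∅
  n1: {h,p} / ∅
  n2: {u} / ∅
  n3: {p,u} / {z}
  n4: {q,z} / ∅
  n5: {f,p} / ∅
  n6: {f,q} / ∅
  n7: {z} / {p}

Live sets:
  n0: in=∅ out={p,z}
  n1: in=∅ out=∅
  n2: in={p,z} out={p,z}
  n3: in={z} out=∅
  n4: in=∅ out=∅
  n5: in=∅ out={p}
  n6: in=∅ out=∅
  n7: in={p} out=∅

live-out(n2) = ["p", "z"]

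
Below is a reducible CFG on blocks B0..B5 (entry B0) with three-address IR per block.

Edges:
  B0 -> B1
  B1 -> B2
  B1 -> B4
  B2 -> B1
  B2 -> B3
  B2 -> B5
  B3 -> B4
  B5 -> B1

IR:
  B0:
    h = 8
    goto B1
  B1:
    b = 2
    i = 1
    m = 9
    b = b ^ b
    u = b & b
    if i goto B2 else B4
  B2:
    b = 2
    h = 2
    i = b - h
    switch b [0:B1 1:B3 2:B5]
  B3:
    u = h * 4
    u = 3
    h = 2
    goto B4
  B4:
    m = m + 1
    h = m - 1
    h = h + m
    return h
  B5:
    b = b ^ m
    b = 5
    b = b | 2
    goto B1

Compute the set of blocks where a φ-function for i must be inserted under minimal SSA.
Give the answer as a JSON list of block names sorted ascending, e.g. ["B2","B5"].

idom tree: B1←B0 B2←B1 B3←B2 B4←B1 B5←B2
Dom at joins:
  B1: preds {B0,B2,B5}: {B0} ∩ {B0,B1,B2} ∩ {B0,B1,B2,B5} = {B0}; idom=B0
  B4: preds {B1,B3}: {B0,B1} ∩ {B0,B1,B2,B3} = {B0,B1}; idom=B1

Frontier:
  join B1 pred B0: · stop@B0
  join B1 pred B2: B2→B1 stop@B0
  join B1 pred B5: B5→B2→B1 stop@B0
  join B4 pred B1: · stop@B1
  join B4 pred B3: B3→B2 stop@B1
  DF(B0)=∅
  DF(B1)={B1}
  DF(B2)={B1,B4}
  DF(B3)={B4}
  DF(B4)=∅
  DF(B5)={B1}

φ for i: defs {B1,B2}
  DF⁺ = {B1,B4}

Answer: ["B1", "B4"]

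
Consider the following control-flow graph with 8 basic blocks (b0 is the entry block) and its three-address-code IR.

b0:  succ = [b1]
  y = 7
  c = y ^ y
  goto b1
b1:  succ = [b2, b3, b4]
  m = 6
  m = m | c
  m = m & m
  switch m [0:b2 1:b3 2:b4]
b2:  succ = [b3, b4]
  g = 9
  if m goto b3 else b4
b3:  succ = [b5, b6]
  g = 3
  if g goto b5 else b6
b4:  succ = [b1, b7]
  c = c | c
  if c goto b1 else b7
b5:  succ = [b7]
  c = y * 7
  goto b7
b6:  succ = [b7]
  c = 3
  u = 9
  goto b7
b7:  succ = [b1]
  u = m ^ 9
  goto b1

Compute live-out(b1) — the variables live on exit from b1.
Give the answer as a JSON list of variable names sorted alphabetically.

Per-block:
  b0 def {c,y} use ∅
  b1 def {m} use {c}
  b2 def {g} use {m}
  b3 def {g} use ∅
  b4 def {c} use {c}
  b5 def {c} use {y}
  b6 def {c,u} use ∅
  b7 def {u} use {m}

Live sets:
  b0 li=∅ lo={c,y}
  b1 li={c,y} lo={c,m,y}
  b2 li={c,m,y} lo={c,m,y}
  b3 li={m,y} lo={m,y}
  b4 li={c,m,y} lo={c,m,y}
  b5 li={m,y} lo={c,m,y}
  b6 li={m,y} lo={c,m,y}
  b7 li={c,m,y} lo={c,y}

live-out(b1) = ["c", "m", "y"]

Answer: ["c", "m", "y"]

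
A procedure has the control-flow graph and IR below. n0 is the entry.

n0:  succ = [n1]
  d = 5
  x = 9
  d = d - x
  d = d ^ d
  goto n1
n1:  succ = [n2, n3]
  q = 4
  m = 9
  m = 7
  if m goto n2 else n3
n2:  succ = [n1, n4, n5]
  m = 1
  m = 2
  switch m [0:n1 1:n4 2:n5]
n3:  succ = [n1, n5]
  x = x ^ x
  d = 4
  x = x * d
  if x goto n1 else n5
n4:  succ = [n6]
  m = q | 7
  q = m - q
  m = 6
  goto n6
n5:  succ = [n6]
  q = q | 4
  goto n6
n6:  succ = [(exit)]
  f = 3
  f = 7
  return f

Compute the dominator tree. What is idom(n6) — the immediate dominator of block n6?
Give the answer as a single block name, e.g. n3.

idom tree: n1←n0 n2←n1 n3←n1 n4←n2 n5←n1 n6←n1
Join-block Dom:
  n1: preds {n0,n2,n3}: {n0} ∩ {n0,n1,n2} ∩ {n0,n1,n3} = {n0}; idom=n0
  n5: preds {n2,n3}: {n0,n1,n2} ∩ {n0,n1,n3} = {n0,n1}; idom=n1
  n6: preds {n4,n5}: {n0,n1,n2,n4} ∩ {n0,n1,n5} = {n0,n1}; idom=n1

idom(n6) = n1

Answer: n1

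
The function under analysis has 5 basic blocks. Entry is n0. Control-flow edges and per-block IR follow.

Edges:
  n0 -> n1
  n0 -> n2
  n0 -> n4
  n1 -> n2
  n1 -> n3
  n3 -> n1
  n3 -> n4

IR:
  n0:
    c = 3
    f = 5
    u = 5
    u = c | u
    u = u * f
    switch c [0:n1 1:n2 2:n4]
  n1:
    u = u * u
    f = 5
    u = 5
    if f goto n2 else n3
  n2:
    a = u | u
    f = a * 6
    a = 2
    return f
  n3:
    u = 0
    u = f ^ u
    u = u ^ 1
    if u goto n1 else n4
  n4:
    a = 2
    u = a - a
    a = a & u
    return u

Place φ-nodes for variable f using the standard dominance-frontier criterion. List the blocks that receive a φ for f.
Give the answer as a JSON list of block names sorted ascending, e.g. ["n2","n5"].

idom tree: n1←n0 n2←n0 n3←n1 n4←n0
Join-block Dom:
  n1: preds {n0,n3}: {n0} ∩ {n0,n1,n3} = {n0}; idom=n0
  n2: preds {n0,n1}: {n0} ∩ {n0,n1} = {n0}; idom=n0
  n4: preds {n0,n3}: {n0} ∩ {n0,n1,n3} = {n0}; idom=n0

Frontier:
  n1←n0: walk · to n0
  n1←n3: walk n3→n1 to n0
  n2←n0: walk · to n0
  n2←n1: walk n1 to n0
  n4←n0: walk · to n0
  n4←n3: walk n3→n1 to n0
  DF(n0)=∅
  DF(n1)={n1,n2,n4}
  DF(n2)=∅
  DF(n3)={n1,n4}
  DF(n4)=∅

φ for f: defs {n0,n1,n2}
  DF⁺ = {n1,n2,n4}

Answer: ["n1", "n2", "n4"]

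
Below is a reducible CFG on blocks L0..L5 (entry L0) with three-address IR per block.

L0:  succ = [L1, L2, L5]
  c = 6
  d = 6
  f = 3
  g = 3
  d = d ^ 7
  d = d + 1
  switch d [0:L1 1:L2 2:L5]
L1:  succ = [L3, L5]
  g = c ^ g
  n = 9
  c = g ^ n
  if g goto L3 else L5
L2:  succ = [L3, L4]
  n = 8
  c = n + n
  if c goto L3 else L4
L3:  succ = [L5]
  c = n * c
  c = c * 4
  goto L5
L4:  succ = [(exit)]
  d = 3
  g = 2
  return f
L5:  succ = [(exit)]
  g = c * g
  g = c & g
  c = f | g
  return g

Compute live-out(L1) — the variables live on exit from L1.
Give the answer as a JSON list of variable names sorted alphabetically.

Answer: ["c", "f", "g", "n"]

Analysis:
Block summaries:
  L0: def={c,d,f,g} ue=∅
  L1: def={c,g,n} ue={c,g}
  L2: def={c,n} ue=∅
  L3: def={c} ue={c,n}
  L4: def={d,g} ue={f}
  L5: def={c,g} ue={c,f,g}

Liveness:
  L0: in=∅ out={c,f,g}
  L1: in={c,f,g} out={c,f,g,n}
  L2: in={f,g} out={c,f,g,n}
  L3: in={c,f,g,n} out={c,f,g}
  L4: in={f} out=∅
  L5: in={c,f,g} out=∅

live-out(L1) = ["c", "f", "g", "n"]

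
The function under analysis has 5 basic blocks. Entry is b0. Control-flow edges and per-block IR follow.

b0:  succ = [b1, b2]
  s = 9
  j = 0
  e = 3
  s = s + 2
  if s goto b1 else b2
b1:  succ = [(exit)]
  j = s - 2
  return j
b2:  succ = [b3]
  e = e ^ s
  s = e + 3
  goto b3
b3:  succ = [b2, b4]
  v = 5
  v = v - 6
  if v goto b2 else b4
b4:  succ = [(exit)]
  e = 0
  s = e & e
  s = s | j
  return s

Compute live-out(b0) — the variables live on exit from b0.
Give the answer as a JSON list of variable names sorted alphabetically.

Answer: ["e", "j", "s"]

Analysis:
Per-block:
  b0 def {e,j,s} use ∅
  b1 def {j} use {s}
  b2 def {e,s} use {e,s}
  b3 def {v} use ∅
  b4 def {e,s} use {j}

Liveness:
  b0: in=∅ out={e,j,s}
  b1: in={s} out=∅
  b2: in={e,j,s} out={e,j,s}
  b3: in={e,j,s} out={e,j,s}
  b4: in={j} out=∅

live-out(b0) = ["e", "j", "s"]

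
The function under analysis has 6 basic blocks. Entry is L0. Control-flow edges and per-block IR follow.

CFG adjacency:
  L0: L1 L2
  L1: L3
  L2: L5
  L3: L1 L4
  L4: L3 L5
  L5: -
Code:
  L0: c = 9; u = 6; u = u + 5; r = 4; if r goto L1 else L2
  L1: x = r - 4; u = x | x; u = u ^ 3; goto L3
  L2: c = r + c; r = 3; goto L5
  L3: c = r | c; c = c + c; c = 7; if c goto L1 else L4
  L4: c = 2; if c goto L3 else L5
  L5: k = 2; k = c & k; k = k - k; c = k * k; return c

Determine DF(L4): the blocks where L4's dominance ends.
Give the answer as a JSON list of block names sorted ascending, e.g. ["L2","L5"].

Answer: ["L3", "L5"]

Working:
idom tree: L1←L0 L2←L0 L3←L1 L4←L3 L5←L0
Dom at joins:
  L1: preds {L0,L3}: {L0} ∩ {L0,L1,L3} = {L0}; idom=L0
  L3: preds {L1,L4}: {L0,L1} ∩ {L0,L1,L3,L4} = {L0,L1}; idom=L1
  L5: preds {L2,L4}: {L0,L2} ∩ {L0,L1,L3,L4} = {L0}; idom=L0

Frontier:
  join L1 pred L0: · stop@L0
  join L1 pred L3: L3→L1 stop@L0
  join L3 pred L1: · stop@L1
  join L3 pred L4: L4→L3 stop@L1
  join L5 pred L2: L2 stop@L0
  join L5 pred L4: L4→L3→L1 stop@L0
  L0 → ∅
  L1 → {L1,L5}
  L2 → {L5}
  L3 → {L1,L3,L5}
  L4 → {L3,L5}
  L5 → ∅

DF(L4) = ["L3", "L5"]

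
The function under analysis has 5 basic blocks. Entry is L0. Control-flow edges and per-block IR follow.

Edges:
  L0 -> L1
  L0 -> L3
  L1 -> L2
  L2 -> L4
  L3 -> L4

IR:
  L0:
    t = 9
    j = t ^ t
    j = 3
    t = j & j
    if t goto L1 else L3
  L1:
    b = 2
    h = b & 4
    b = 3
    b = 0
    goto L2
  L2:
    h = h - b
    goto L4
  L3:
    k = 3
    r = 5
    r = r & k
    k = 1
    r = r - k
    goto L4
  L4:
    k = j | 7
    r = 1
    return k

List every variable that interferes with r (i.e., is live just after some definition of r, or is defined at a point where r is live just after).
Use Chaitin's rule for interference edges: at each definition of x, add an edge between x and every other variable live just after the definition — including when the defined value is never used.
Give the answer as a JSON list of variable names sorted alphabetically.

Answer: ["j", "k"]

Working:
Per-block:
  L0: {j,t} / ∅
  L1: {b,h} / ∅
  L2: {h} / {b,h}
  L3: {k,r} / ∅
  L4: {k,r} / {j}

Liveness:
  L0: in=∅ out={j}
  L1: in={j} out={b,h,j}
  L2: in={b,h,j} out={j}
  L3: in={j} out={j}
  L4: in={j} out=∅

Interfere edges:
  b — {h,j}
  h — {b,j}
  j — {b,h,k,r,t}
  k — {j,r}
  r — {j,k}
  t — {j}

N(r) = ["j", "k"]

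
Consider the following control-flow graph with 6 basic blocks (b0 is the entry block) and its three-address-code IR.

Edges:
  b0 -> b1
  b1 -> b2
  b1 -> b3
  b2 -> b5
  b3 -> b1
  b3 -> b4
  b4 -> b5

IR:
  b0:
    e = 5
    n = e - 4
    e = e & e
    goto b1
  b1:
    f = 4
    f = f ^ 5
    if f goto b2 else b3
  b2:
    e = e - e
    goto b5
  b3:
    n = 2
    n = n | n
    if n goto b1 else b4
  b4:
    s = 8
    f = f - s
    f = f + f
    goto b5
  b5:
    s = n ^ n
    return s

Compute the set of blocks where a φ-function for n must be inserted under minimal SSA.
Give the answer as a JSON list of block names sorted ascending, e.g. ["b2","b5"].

idom tree: b1←b0 b2←b1 b3←b1 b4←b3 b5←b1
Join-block Dom:
  b1: preds {b0,b3}: {b0} ∩ {b0,b1,b3} = {b0}; idom=b0
  b5: preds {b2,b4}: {b0,b1,b2} ∩ {b0,b1,b3,b4} = {b0,b1}; idom=b1

DF derivation:
  b1←b0: walk · to b0
  b1←b3: walk b3→b1 to b0
  b5←b2: walk b2 to b1
  b5←b4: walk b4→b3 to b1
  b0: DF=∅
  b1: DF={b1}
  b2: DF={b5}
  b3: DF={b1,b5}
  b4: DF={b5}
  b5: DF=∅

φ for n: defs {b0,b3}
  DF⁺ = {b1,b5}

Answer: ["b1", "b5"]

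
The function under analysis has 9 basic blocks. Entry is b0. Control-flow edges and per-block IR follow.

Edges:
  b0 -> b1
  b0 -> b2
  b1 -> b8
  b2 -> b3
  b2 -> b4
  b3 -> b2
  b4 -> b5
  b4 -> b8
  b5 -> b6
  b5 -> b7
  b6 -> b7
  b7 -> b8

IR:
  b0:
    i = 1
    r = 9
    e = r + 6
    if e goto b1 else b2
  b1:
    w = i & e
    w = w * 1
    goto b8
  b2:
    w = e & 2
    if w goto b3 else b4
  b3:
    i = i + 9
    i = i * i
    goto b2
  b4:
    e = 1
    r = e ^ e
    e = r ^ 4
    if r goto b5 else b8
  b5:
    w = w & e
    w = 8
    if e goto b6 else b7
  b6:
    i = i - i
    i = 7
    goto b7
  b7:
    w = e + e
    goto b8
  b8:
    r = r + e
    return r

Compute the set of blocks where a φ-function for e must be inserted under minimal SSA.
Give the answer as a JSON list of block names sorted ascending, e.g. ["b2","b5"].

Answer: ["b8"]

Analysis:
idom tree: b1←b0 b2←b0 b3←b2 b4←b2 b5←b4 b6←b5 b7←b5 b8←b0
Dom∩ at merges:
  b2: preds {b0,b3}: {b0} ∩ {b0,b2,b3} = {b0}; idom=b0
  b7: preds {b5,b6}: {b0,b2,b4,b5} ∩ {b0,b2,b4,b5,b6} = {b0,b2,b4,b5}; idom=b5
  b8: preds {b1,b4,b7}: {b0,b1} ∩ {b0,b2,b4} ∩ {b0,b2,b4,b5,b7} = {b0}; idom=b0

Frontier:
  join b2 pred b0: · stop@b0
  join b2 pred b3: b3→b2 stop@b0
  join b7 pred b5: · stop@b5
  join b7 pred b6: b6 stop@b5
  join b8 pred b1: b1 stop@b0
  join b8 pred b4: b4→b2 stop@b0
  join b8 pred b7: b7→b5→b4→b2 stop@b0
  DF(b0)=∅
  DF(b1)={b8}
  DF(b2)={b2,b8}
  DF(b3)={b2}
  DF(b4)={b8}
  DF(b5)={b8}
  DF(b6)={b7}
  DF(b7)={b8}
  DF(b8)=∅

φ for e: defs {b0,b4}
  DF⁺ = {b8}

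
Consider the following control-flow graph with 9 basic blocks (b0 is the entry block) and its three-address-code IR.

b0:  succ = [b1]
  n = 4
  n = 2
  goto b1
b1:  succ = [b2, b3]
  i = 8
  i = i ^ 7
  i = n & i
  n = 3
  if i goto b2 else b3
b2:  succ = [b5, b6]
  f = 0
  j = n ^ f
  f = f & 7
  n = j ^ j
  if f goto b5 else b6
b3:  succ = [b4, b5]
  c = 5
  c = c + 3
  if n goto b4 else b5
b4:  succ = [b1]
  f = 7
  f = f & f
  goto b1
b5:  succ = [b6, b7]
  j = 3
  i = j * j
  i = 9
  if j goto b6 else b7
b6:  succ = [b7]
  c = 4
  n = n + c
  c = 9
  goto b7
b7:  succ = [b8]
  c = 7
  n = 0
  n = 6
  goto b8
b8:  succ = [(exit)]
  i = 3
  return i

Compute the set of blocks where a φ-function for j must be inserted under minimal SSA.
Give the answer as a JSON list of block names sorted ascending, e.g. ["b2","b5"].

Answer: ["b5", "b6", "b7"]

Analysis:
idom tree: b1←b0 b2←b1 b3←b1 b4←b3 b5←b1 b6←b1 b7←b1 b8←b7
Dom∩ at merges:
  b1: preds {b0,b4}: {b0} ∩ {b0,b1,b3,b4} = {b0}; idom=b0
  b5: preds {b2,b3}: {b0,b1,b2} ∩ {b0,b1,b3} = {b0,b1}; idom=b1
  b6: preds {b2,b5}: {b0,b1,b2} ∩ {b0,b1,b5} = {b0,b1}; idom=b1
  b7: preds {b5,b6}: {b0,b1,b5} ∩ {b0,b1,b6} = {b0,b1}; idom=b1

DF walk-up:
  join b1 pred b0: · stop@b0
  join b1 pred b4: b4→b3→b1 stop@b0
  join b5 pred b2: b2 stop@b1
  join b5 pred b3: b3 stop@b1
  join b6 pred b2: b2 stop@b1
  join b6 pred b5: b5 stop@b1
  join b7 pred b5: b5 stop@b1
  join b7 pred b6: b6 stop@b1
  DF(b0)=∅
  DF(b1)={b1}
  DF(b2)={b5,b6}
  DF(b3)={b1,b5}
  DF(b4)={b1}
  DF(b5)={b6,b7}
  DF(b6)={b7}
  DF(b7)=∅
  DF(b8)=∅

φ for j: defs {b2,b5}
  DF⁺ = {b5,b6,b7}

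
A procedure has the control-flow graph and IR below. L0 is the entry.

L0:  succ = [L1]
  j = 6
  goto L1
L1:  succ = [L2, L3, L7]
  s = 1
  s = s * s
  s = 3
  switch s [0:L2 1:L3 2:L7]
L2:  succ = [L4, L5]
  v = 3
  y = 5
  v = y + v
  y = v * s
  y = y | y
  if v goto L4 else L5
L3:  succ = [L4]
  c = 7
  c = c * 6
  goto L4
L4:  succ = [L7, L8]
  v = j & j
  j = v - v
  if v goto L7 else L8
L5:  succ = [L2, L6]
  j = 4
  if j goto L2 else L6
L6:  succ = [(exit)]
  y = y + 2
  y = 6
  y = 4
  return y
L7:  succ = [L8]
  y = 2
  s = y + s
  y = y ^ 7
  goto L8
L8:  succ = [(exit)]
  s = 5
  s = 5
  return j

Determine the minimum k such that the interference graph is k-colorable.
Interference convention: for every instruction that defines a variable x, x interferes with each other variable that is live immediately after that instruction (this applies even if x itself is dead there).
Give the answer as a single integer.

Answer: 4

Analysis:
Block summaries:
  L0: def={j} ue=∅
  L1: def={s} ue=∅
  L2: def={v,y} ue={s}
  L3: def={c} ue=∅
  L4: def={j,v} ue={j}
  L5: def={j} ue=∅
  L6: def={y} ue={y}
  L7: def={s,y} ue={s}
  L8: def={s} ue={j}

Liveness:
  L0 li=∅ lo={j}
  L1 li={j} lo={j,s}
  L2 li={j,s} lo={j,s,y}
  L3 li={j,s} lo={j,s}
  L4 li={j,s} lo={j,s}
  L5 li={s,y} lo={j,s,y}
  L6 li={y} lo=∅
  L7 li={j,s} lo={j}
  L8 li={j} lo=∅

Interfere edges:
  c — {j,s}
  j — {c,s,v,y}
  s — {c,j,v,y}
  v — {j,s,y}
  y — {j,s,v}

Colouring:
  lower bound: {j,s,v,y} mutually conflict ⇒ χ ≥ 4
  assign c→r2 j→r0 s→r1 v→r2 y→r3 — no edge inside a register ⇒ χ ≤ 4
  χ = 4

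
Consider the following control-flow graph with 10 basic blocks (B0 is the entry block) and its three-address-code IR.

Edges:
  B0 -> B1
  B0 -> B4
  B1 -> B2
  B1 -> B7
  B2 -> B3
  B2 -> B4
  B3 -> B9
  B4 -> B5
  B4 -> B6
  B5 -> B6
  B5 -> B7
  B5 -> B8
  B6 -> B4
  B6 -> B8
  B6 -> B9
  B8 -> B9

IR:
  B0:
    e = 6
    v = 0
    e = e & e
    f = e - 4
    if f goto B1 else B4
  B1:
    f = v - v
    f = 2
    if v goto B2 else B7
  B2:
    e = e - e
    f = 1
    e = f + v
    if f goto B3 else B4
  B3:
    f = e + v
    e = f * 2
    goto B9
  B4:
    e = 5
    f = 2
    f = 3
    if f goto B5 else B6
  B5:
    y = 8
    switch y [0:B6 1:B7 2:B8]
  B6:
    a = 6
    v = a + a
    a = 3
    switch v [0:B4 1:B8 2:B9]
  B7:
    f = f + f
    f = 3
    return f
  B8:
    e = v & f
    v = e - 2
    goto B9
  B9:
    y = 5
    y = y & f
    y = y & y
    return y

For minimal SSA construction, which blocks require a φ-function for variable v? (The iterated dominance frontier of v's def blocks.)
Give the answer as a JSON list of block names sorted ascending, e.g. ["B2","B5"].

Answer: ["B4", "B7", "B8", "B9"]

Working:
idom tree: B1←B0 B2←B1 B3←B2 B4←B0 B5←B4 B6←B4 B7←B0 B8←B4 B9←B0
Join-block Dom:
  B4: preds {B0,B2,B6}: {B0} ∩ {B0,B1,B2} ∩ {B0,B4,B6} = {B0}; idom=B0
  B6: preds {B4,B5}: {B0,B4} ∩ {B0,B4,B5} = {B0,B4}; idom=B4
  B7: preds {B1,B5}: {B0,B1} ∩ {B0,B4,B5} = {B0}; idom=B0
  B8: preds {B5,B6}: {B0,B4,B5} ∩ {B0,B4,B6} = {B0,B4}; idom=B4
  B9: preds {B3,B6,B8}: {B0,B1,B2,B3} ∩ {B0,B4,B6} ∩ {B0,B4,B8} = {B0}; idom=B0

Frontier:
  B4←B0: walk · to B0
  B4←B2: walk B2→B1 to B0
  B4←B6: walk B6→B4 to B0
  B6←B4: walk · to B4
  B6←B5: walk B5 to B4
  B7←B1: walk B1 to B0
  B7←B5: walk B5→B4 to B0
  B8←B5: walk B5 to B4
  B8←B6: walk B6 to B4
  B9←B3: walk B3→B2→B1 to B0
  B9←B6: walk B6→B4 to B0
  B9←B8: walk B8→B4 to B0
  B0 → ∅
  B1 → {B4,B7,B9}
  B2 → {B4,B9}
  B3 → {B9}
  B4 → {B4,B7,B9}
  B5 → {B6,B7,B8}
  B6 → {B4,B8,B9}
  B7 → ∅
  B8 → {B9}
  B9 → ∅

φ for v: defs {B0,B6,B8}
  DF⁺ = {B4,B7,B8,B9}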